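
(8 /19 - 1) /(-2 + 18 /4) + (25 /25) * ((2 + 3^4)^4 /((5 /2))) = 1803416176 /95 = 18983328.17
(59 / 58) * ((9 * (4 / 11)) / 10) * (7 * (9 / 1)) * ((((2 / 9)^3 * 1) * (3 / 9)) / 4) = 826 / 43065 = 0.02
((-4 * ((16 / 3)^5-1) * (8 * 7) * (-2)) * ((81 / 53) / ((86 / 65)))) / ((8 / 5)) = 9539830300 / 6837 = 1395324.02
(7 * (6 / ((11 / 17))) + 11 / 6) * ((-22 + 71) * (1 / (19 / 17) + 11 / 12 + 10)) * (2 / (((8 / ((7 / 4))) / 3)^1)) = 4068894095 / 80256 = 50698.94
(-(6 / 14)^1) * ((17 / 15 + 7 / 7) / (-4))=8 / 35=0.23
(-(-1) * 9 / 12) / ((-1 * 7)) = -3 / 28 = -0.11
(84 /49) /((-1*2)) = -6 /7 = -0.86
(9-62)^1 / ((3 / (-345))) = 6095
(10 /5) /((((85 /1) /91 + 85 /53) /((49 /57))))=236327 /348840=0.68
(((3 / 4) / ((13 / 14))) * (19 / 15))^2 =1.05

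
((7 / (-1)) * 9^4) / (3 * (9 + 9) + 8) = -740.76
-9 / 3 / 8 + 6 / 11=15 / 88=0.17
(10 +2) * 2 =24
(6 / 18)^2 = 1 / 9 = 0.11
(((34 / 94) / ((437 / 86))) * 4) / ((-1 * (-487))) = 5848 / 10002493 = 0.00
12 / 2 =6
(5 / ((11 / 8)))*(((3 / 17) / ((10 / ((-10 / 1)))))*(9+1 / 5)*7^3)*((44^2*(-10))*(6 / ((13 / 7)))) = 27991434240 / 221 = 126658073.48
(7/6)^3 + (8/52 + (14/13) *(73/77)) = 85337/30888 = 2.76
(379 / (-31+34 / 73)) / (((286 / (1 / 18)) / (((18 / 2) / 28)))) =-27667 / 35699664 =-0.00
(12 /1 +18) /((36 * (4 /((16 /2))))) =5 /3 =1.67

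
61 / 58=1.05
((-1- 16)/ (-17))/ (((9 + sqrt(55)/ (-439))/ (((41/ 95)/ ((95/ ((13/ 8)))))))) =233987* sqrt(55)/ 1127066981200 + 924482637/ 1127066981200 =0.00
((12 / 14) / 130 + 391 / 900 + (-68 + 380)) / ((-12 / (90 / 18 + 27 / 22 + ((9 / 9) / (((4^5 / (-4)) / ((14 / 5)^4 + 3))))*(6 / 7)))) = -947567903431637 / 6054048000000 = -156.52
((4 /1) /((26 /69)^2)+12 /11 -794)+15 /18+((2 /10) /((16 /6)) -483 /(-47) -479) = -1232.55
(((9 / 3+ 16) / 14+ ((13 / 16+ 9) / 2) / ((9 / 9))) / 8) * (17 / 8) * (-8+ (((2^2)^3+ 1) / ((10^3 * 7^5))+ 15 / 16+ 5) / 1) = -330711979399 / 96378060800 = -3.43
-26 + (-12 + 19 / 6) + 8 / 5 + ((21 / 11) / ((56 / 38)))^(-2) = -32.64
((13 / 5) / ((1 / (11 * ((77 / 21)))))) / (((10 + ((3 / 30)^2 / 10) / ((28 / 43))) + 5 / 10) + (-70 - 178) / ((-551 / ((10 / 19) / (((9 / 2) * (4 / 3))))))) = 9.95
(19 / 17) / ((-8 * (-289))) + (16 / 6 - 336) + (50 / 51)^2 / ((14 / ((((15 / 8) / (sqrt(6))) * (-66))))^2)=-7414307203 / 23110752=-320.82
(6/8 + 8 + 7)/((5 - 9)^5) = -63/4096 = -0.02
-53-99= -152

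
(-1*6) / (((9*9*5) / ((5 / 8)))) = -1 / 108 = -0.01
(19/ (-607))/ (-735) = 0.00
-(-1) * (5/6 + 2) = 17/6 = 2.83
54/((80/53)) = 1431/40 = 35.78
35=35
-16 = -16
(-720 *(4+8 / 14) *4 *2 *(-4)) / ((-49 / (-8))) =5898240 / 343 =17196.03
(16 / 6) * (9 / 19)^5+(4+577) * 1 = 1438770983 / 2476099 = 581.06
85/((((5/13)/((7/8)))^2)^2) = 1165774337/512000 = 2276.90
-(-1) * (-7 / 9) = -7 / 9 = -0.78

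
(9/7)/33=3/77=0.04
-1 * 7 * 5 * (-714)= 24990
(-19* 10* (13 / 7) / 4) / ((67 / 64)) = -39520 / 469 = -84.26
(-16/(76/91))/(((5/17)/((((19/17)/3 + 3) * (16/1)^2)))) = -16027648/285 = -56237.36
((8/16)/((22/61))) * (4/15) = 61/165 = 0.37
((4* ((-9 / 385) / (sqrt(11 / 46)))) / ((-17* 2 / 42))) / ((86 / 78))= 4212* sqrt(506) / 442255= 0.21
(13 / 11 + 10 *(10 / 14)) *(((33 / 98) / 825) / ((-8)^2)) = 641 / 12073600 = 0.00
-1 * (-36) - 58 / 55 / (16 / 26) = 7543 / 220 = 34.29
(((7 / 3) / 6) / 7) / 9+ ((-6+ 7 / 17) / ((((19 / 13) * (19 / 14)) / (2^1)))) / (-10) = 29807 / 52326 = 0.57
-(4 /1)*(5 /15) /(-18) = 2 /27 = 0.07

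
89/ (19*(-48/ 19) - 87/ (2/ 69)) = -178/ 6099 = -0.03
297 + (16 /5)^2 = 7681 /25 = 307.24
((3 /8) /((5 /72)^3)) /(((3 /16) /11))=8211456 /125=65691.65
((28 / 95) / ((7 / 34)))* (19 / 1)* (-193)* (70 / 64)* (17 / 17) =-22967 / 4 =-5741.75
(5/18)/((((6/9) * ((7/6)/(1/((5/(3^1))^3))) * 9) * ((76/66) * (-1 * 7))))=-99/93100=-0.00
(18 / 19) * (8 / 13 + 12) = 2952 / 247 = 11.95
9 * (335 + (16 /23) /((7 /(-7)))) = 69201 /23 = 3008.74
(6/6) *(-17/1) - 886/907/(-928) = -7153973/420848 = -17.00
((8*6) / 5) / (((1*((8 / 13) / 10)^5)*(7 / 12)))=2088523125 / 112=18647527.90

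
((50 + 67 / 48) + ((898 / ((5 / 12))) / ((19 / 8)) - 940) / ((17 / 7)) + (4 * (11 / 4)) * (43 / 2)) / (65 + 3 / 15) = 21278773 / 5054304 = 4.21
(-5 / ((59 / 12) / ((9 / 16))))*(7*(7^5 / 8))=-15882615 / 1888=-8412.40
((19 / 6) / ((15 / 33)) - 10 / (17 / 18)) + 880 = 446953 / 510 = 876.38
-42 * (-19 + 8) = 462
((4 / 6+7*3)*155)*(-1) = -10075 / 3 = -3358.33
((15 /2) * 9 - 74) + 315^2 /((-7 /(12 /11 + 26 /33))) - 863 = -27501.32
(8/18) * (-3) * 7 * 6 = -56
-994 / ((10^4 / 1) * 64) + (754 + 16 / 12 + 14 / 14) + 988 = 1674558509 / 960000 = 1744.33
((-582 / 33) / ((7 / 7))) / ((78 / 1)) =-97 / 429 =-0.23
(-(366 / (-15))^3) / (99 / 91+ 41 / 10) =330484336 / 118025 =2800.12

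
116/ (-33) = -116/ 33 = -3.52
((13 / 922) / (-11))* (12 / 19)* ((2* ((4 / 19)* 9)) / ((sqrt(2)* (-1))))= 2808* sqrt(2) / 1830631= 0.00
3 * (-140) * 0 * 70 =0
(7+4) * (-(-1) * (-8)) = -88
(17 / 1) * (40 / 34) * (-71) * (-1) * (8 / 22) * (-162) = -920160 / 11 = -83650.91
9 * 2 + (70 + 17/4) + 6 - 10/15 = 1171/12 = 97.58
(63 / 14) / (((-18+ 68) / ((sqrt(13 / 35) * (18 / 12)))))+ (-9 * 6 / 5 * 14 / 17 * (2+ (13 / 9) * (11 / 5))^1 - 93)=-59097 / 425+ 27 * sqrt(455) / 7000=-138.97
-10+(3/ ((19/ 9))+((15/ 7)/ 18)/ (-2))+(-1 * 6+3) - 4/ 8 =-19373/ 1596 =-12.14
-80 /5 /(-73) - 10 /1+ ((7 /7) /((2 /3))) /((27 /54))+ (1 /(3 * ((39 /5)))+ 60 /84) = -360145 /59787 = -6.02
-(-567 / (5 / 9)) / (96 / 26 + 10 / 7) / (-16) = -12.46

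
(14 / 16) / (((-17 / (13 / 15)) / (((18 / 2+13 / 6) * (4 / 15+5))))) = -481663 / 183600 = -2.62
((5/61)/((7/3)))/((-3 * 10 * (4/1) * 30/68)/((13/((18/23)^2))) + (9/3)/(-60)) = -35072700/2540184143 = -0.01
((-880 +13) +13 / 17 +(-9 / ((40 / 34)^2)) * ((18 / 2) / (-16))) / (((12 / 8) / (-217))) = 20365112999 / 163200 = 124786.23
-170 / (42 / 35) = -141.67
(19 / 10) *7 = 133 / 10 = 13.30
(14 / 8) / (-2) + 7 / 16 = -7 / 16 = -0.44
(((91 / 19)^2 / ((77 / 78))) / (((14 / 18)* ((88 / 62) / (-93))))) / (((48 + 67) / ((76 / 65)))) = -26310258 / 1321925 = -19.90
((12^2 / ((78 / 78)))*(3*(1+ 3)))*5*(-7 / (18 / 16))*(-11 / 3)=197120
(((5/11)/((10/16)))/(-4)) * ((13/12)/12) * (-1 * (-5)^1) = -65/792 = -0.08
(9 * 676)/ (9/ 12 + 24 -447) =-8112/ 563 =-14.41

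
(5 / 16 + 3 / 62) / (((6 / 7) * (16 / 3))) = 1253 / 15872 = 0.08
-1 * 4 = -4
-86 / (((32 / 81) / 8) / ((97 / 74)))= -337851 / 148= -2282.78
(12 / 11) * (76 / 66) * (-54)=-67.83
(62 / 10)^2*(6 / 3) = 1922 / 25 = 76.88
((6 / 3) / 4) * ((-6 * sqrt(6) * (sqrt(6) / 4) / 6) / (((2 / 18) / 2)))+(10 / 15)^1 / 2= -79 / 6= -13.17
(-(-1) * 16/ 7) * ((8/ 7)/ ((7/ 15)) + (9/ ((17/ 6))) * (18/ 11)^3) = 290347392/ 7761061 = 37.41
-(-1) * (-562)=-562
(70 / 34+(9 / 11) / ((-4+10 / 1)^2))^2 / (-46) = -2424249 / 25737184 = -0.09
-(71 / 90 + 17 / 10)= -112 / 45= -2.49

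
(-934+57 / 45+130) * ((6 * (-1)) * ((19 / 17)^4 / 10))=1569195161 / 2088025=751.52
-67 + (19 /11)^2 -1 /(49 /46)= -64.96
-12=-12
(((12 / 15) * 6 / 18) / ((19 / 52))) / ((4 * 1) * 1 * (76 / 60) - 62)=-104 / 8113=-0.01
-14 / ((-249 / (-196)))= -2744 / 249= -11.02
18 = 18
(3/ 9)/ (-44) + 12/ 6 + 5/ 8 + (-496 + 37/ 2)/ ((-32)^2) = 145381/ 67584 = 2.15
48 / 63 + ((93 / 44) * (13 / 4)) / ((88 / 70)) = 6.23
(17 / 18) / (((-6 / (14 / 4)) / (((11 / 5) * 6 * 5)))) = -36.36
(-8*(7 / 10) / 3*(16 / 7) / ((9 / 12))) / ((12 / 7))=-448 / 135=-3.32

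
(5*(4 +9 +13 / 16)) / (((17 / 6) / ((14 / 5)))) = 273 / 4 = 68.25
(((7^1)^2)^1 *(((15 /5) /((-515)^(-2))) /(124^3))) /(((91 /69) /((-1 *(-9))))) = 3458799225 /24786112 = 139.55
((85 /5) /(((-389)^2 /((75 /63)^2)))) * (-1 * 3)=-10625 /22244187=-0.00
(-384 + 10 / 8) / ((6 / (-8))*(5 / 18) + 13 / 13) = -9186 / 19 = -483.47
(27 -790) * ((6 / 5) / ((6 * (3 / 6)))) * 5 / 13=-1526 / 13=-117.38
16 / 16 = 1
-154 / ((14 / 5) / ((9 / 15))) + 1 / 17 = -560 / 17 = -32.94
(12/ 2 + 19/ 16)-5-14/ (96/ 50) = -245/ 48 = -5.10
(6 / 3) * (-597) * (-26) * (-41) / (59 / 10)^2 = -36564.32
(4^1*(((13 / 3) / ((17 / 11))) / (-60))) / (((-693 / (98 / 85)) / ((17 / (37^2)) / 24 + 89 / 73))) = 10648547 / 28073102796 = 0.00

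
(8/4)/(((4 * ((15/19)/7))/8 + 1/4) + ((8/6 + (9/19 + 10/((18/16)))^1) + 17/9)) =9576/61723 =0.16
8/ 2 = 4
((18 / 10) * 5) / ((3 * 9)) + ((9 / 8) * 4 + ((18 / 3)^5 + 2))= 7782.83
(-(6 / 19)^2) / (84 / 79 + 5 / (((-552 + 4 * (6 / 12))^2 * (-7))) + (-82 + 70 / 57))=3613302000 / 2888114237557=0.00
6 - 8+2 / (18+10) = -1.93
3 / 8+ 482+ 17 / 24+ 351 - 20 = 9769 / 12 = 814.08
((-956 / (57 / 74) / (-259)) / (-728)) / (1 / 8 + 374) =-1912 / 108672837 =-0.00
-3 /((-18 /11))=11 /6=1.83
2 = 2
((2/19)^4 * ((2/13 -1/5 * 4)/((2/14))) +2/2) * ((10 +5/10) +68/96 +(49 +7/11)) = 12362904013/203300760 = 60.81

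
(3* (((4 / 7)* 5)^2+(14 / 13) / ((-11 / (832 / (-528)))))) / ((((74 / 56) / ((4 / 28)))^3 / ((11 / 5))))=9468416 / 136509835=0.07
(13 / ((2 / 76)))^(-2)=0.00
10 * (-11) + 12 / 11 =-1198 / 11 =-108.91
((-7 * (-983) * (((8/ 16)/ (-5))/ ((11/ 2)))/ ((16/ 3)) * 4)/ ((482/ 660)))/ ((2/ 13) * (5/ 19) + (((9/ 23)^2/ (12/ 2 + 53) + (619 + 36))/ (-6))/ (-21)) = -30077328121659/ 1226405017982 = -24.52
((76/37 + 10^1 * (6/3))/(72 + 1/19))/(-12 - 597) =-5168/10282559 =-0.00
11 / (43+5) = 11 / 48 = 0.23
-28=-28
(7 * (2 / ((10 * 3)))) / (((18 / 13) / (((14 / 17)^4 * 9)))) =1747928 / 1252815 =1.40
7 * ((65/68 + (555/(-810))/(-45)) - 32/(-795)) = 6200047/875772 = 7.08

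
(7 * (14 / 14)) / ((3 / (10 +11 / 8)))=637 / 24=26.54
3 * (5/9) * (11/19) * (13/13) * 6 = 110/19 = 5.79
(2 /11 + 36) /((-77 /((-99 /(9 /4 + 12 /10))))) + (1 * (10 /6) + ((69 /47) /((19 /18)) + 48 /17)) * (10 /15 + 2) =7057443472 /241969959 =29.17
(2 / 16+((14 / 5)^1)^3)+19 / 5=25877 / 1000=25.88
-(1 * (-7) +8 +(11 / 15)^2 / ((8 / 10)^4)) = -5329 / 2304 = -2.31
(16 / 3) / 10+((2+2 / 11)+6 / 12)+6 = 3041 / 330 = 9.22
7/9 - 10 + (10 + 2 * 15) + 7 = 340/9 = 37.78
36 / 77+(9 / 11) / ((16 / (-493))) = -30483 / 1232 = -24.74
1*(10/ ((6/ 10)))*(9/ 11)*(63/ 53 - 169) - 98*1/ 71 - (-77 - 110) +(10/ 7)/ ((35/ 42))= -608767485/ 289751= -2101.00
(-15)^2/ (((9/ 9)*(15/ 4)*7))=60/ 7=8.57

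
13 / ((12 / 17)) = 221 / 12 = 18.42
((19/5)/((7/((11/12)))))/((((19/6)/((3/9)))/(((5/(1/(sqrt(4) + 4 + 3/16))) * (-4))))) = -363/56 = -6.48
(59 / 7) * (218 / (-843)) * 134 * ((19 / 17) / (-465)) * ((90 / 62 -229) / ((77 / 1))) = -230994883208 / 111347355735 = -2.07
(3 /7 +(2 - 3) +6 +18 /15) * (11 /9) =2552 /315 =8.10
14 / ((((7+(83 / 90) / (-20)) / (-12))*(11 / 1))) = -302400 / 137687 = -2.20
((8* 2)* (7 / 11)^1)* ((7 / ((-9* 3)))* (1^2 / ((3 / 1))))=-784 / 891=-0.88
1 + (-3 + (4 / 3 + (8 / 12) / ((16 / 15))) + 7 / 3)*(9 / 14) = 205 / 112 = 1.83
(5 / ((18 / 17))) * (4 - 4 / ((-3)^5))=41480 / 2187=18.97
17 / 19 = 0.89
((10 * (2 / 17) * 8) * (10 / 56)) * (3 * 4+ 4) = 3200 / 119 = 26.89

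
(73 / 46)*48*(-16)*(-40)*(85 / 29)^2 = 8101248000 / 19343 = 418820.66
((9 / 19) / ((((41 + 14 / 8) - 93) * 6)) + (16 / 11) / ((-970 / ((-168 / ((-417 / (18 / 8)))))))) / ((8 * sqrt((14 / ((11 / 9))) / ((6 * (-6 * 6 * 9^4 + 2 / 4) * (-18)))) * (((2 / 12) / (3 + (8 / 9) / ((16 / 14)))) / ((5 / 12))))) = -23513669 * sqrt(109122321) / 47578217148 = -5.16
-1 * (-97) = 97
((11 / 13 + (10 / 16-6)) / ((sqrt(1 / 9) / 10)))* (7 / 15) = -3297 / 52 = -63.40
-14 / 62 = -7 / 31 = -0.23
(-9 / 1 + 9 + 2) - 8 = -6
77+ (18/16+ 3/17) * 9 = 12065/136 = 88.71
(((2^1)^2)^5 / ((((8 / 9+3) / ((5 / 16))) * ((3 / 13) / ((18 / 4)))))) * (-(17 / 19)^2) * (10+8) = -23121.83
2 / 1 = 2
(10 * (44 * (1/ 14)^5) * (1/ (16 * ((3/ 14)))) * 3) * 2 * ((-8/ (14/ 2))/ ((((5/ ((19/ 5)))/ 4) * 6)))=-209/ 252105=-0.00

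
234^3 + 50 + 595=12813549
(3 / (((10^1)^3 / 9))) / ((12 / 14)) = 63 / 2000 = 0.03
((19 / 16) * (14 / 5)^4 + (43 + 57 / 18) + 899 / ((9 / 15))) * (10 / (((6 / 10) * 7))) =2021863 / 525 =3851.17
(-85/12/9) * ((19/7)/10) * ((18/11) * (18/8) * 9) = -7.08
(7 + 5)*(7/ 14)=6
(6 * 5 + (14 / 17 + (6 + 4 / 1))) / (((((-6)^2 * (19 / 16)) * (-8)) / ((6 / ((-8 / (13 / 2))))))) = 4511 / 7752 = 0.58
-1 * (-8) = 8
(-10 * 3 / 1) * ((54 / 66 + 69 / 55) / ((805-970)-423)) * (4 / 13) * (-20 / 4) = -1140 / 7007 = -0.16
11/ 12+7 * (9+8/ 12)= 823/ 12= 68.58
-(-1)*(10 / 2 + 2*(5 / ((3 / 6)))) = 25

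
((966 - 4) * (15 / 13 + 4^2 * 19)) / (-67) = -293558 / 67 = -4381.46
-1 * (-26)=26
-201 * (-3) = 603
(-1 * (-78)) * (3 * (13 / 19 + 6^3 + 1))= 50938.11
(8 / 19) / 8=1 / 19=0.05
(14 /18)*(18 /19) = 14 /19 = 0.74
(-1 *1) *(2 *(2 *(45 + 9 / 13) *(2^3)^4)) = -9732096 / 13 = -748622.77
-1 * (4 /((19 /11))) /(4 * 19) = -11 /361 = -0.03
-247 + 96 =-151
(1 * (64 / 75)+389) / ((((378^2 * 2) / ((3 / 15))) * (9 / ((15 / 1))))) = 4177 / 9185400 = 0.00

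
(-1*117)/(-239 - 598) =13/93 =0.14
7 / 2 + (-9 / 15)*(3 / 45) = 173 / 50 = 3.46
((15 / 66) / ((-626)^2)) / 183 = 5 / 1577692776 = 0.00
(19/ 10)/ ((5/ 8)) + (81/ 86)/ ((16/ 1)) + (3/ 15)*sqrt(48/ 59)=3.28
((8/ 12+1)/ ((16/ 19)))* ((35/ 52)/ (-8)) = -3325/ 19968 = -0.17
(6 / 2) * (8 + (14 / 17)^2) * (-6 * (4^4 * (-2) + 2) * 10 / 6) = 2257200 / 17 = 132776.47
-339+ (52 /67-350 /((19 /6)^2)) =-9024821 /24187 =-373.13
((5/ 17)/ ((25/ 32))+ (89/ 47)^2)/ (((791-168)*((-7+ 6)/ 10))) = -1487946/ 23395519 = -0.06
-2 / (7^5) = -2 / 16807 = -0.00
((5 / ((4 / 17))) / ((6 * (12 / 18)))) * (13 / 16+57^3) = 251863585 / 256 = 983842.13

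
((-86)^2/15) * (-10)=-4930.67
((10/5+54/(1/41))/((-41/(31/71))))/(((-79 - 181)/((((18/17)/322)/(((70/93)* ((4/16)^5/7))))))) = 7359814656/2589407275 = 2.84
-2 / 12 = -1 / 6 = -0.17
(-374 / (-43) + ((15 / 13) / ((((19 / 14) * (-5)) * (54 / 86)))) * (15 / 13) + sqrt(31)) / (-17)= -3473312 / 7041723 - sqrt(31) / 17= -0.82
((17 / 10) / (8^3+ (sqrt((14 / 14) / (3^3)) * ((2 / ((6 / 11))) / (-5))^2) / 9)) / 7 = 96367968000 / 203166351257513 - 2499255 * sqrt(3) / 406332702515026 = 0.00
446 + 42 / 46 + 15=10624 / 23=461.91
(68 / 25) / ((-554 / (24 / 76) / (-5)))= 204 / 26315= 0.01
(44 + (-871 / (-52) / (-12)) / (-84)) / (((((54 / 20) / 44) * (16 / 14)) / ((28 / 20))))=13665575 / 15552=878.70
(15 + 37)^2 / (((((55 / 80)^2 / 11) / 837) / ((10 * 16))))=92702638080 / 11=8427512552.73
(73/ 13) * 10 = 730/ 13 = 56.15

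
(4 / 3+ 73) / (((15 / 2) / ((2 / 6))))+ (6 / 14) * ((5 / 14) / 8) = 351689 / 105840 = 3.32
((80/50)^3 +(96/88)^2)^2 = 6392322304/228765625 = 27.94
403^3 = 65450827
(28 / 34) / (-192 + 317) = 14 / 2125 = 0.01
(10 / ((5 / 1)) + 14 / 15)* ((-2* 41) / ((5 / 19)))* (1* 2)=-1828.05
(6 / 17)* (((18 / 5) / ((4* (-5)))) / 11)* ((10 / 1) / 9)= -6 / 935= -0.01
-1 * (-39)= 39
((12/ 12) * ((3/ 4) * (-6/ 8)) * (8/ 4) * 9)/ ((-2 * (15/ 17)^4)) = 83521/ 10000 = 8.35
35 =35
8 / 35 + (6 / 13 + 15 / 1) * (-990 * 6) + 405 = -41603521 / 455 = -91436.31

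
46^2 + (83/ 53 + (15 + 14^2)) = 123414/ 53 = 2328.57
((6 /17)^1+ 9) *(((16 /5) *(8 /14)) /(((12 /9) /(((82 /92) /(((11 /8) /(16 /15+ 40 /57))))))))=30039552 /2042975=14.70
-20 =-20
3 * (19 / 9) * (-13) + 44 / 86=-10555 / 129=-81.82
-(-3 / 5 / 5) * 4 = 12 / 25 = 0.48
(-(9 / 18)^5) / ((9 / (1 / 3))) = -1 / 864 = -0.00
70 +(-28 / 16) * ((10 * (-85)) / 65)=92.88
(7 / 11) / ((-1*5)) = -0.13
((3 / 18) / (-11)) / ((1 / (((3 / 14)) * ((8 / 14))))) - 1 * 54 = -29107 / 539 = -54.00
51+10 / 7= 367 / 7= 52.43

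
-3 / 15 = -1 / 5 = -0.20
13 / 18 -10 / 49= 457 / 882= 0.52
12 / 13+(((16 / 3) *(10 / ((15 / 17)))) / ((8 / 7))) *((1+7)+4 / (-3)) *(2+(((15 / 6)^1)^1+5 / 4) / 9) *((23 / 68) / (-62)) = -243221 / 65286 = -3.73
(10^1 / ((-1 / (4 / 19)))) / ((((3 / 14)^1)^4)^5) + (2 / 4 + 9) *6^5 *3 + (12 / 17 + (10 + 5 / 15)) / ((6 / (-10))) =-56894413439623496830764677 / 1126231361523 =-50517518321178.09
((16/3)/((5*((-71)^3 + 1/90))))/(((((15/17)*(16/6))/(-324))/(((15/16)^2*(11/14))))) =2044845/7215485536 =0.00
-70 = -70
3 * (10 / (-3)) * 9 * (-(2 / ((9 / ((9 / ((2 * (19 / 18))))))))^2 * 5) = 145800 / 361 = 403.88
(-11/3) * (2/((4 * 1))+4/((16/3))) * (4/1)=-55/3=-18.33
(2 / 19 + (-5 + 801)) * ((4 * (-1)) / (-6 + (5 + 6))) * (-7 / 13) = 423528 / 1235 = 342.94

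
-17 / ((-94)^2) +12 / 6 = 17655 / 8836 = 2.00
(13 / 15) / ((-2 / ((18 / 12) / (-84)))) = 0.01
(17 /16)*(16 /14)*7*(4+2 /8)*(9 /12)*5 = 4335 /32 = 135.47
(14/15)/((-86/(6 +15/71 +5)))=-0.12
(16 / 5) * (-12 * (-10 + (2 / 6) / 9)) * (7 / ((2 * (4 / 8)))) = 120512 / 45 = 2678.04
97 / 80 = 1.21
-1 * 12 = -12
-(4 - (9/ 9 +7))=4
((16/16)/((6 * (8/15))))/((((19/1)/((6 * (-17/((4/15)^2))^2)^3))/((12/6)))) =422787759749857177734375/318767104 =1326321801856496.39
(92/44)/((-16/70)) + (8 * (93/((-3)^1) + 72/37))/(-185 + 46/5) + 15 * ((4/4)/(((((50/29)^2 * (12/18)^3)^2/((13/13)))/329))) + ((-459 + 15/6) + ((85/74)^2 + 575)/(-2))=5939460597641603143/1058948880000000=5608.83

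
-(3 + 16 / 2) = -11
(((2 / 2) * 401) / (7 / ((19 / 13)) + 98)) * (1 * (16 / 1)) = 121904 / 1953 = 62.42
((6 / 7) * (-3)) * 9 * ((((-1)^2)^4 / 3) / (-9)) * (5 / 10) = 3 / 7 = 0.43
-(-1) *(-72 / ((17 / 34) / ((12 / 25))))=-1728 / 25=-69.12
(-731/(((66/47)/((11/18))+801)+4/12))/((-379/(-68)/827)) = -1449075189/10736312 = -134.97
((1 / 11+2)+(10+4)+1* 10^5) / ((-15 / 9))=-3300531 / 55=-60009.65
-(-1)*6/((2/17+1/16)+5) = 1632/1409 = 1.16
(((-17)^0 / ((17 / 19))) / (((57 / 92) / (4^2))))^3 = 3189506048 / 132651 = 24044.34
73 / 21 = 3.48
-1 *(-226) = 226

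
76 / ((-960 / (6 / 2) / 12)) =-57 / 20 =-2.85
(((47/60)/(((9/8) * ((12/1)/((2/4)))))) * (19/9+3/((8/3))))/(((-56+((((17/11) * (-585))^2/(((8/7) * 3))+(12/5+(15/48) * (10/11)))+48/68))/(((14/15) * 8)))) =157683449/53612768282580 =0.00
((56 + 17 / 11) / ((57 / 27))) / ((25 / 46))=262062 / 5225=50.16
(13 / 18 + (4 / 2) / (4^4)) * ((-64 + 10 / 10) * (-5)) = 29435 / 128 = 229.96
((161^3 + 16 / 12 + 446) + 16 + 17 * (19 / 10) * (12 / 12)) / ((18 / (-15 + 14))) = -125213299 / 540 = -231876.48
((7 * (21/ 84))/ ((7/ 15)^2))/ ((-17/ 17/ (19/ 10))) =-855/ 56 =-15.27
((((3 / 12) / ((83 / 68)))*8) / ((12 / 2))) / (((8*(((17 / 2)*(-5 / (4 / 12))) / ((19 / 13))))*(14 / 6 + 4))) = -1 / 16185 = -0.00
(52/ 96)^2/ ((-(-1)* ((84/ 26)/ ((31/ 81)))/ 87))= 3.02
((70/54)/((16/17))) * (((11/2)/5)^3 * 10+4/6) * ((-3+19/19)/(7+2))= -498967/116640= -4.28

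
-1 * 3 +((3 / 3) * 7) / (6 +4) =-23 / 10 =-2.30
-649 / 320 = -2.03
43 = 43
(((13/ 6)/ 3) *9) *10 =65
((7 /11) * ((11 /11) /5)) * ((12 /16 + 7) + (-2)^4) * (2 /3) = 133 /66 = 2.02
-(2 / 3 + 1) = -5 / 3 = -1.67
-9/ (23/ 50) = -450/ 23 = -19.57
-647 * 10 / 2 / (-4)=3235 / 4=808.75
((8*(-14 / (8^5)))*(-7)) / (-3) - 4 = -24625 / 6144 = -4.01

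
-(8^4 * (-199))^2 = -664394530816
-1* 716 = -716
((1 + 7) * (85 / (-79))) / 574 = -340 / 22673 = -0.01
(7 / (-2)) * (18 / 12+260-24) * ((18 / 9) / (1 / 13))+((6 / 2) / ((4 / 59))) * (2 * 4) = -21258.50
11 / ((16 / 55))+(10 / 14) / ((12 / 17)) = 13045 / 336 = 38.82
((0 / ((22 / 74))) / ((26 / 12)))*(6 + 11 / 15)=0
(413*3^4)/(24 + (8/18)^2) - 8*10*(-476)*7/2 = 37705499/280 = 134662.50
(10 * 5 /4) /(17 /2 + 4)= 1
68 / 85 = 4 / 5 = 0.80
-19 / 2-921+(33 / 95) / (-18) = -265198 / 285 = -930.52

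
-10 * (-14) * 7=980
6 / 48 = 1 / 8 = 0.12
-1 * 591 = -591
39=39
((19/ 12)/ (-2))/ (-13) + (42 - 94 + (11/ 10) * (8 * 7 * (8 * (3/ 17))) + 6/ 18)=312573/ 8840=35.36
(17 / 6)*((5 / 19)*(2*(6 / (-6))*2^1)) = -170 / 57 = -2.98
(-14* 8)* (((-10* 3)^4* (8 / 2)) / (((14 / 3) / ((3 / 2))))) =-116640000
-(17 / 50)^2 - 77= -192789 / 2500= -77.12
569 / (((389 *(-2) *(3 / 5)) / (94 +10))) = -126.77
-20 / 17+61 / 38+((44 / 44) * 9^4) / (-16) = -2116987 / 5168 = -409.63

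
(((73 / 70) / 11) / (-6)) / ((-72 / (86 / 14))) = 0.00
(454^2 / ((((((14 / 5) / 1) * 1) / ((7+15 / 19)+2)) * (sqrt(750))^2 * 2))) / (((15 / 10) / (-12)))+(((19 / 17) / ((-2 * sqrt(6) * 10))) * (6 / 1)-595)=-14757567 / 3325-19 * sqrt(6) / 340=-4438.50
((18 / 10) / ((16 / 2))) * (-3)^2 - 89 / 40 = -1 / 5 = -0.20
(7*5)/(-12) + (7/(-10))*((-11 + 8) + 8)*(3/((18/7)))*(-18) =847/12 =70.58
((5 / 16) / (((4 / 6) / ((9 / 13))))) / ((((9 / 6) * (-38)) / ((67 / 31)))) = -3015 / 245024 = -0.01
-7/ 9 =-0.78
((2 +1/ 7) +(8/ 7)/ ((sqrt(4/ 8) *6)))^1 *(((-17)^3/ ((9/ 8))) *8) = -1572160/ 21 - 1257728 *sqrt(2)/ 189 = -84275.85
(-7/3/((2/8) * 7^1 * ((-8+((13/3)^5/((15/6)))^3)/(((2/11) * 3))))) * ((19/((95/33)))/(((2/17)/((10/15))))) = -6098285475/51185891220477382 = -0.00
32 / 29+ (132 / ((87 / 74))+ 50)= 4738 / 29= 163.38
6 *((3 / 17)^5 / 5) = 1458 / 7099285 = 0.00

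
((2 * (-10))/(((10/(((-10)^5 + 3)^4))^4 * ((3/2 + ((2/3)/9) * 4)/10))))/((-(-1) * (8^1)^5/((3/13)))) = -8096112874677539940160293844412706714632832789388999576670903973622727185139584401/1033011200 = -7837391186734025671900066000000000000000000000000000000000000000000000000.00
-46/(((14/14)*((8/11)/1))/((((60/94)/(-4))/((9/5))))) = 6325/1128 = 5.61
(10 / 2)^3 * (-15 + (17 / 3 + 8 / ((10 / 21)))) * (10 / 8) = 3500 / 3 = 1166.67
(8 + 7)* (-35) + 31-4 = -498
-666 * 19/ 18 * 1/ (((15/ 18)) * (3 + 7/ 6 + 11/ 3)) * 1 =-25308/ 235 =-107.69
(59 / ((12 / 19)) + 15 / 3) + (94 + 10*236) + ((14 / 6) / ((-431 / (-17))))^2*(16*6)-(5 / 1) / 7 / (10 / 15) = 39823685449 / 15603924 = 2552.16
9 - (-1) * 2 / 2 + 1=11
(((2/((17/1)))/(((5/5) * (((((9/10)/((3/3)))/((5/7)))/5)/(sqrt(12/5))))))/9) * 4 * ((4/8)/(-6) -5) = -12200 * sqrt(15)/28917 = -1.63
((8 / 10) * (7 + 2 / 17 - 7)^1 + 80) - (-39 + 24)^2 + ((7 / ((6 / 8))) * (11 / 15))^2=-3375697 / 34425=-98.06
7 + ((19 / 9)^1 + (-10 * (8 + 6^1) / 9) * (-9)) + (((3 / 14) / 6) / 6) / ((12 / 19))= 33403 / 224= 149.12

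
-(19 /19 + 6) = -7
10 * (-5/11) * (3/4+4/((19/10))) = -12.98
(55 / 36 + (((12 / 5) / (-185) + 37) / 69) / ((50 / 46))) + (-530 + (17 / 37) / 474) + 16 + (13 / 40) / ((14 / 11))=-942332300003 / 1841490000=-511.72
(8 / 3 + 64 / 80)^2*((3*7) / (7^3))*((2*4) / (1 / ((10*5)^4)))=36789115.65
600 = 600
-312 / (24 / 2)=-26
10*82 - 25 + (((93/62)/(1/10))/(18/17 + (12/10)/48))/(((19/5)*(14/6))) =78079695/98021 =796.56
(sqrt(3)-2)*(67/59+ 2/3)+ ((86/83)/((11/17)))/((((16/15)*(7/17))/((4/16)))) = -97484971/36198624+ 319*sqrt(3)/177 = 0.43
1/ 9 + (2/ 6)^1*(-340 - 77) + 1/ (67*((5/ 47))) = -418327/ 3015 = -138.75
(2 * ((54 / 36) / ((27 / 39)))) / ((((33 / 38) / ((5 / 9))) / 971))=2398370 / 891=2691.77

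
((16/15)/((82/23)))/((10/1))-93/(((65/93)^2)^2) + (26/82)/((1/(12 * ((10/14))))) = -5947646565073/15369388125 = -386.98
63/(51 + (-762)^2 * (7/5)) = 105/1354921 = 0.00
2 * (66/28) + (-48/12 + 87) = 614/7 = 87.71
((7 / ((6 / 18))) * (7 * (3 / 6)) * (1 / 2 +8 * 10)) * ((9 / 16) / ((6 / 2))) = 71001 / 64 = 1109.39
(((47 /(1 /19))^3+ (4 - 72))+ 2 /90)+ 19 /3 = 712121895.36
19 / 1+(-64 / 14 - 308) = -293.57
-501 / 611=-0.82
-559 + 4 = -555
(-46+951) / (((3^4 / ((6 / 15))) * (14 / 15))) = 905 / 189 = 4.79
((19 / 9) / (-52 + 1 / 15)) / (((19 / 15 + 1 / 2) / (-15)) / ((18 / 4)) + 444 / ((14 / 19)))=-23625 / 350184239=-0.00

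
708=708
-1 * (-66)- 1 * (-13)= 79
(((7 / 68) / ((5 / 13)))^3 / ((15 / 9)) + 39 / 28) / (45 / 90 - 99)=-1931894991 / 135500540000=-0.01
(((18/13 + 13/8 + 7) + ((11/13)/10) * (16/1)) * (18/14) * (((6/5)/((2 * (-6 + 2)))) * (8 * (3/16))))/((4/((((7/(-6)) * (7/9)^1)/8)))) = 124089/1331200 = 0.09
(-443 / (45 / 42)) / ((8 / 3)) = -3101 / 20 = -155.05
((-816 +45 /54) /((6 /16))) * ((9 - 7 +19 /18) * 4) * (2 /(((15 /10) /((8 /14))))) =-34432640 /1701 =-20242.59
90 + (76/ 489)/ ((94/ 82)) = 2071586/ 22983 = 90.14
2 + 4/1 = 6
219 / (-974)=-219 / 974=-0.22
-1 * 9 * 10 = -90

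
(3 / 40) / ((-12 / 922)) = -461 / 80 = -5.76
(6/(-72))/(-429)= 1/5148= 0.00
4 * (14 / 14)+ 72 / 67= 340 / 67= 5.07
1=1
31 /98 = 0.32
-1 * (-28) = 28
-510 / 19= -26.84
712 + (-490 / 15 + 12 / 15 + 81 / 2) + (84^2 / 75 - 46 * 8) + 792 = 1238.71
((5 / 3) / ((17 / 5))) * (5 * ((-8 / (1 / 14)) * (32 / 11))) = -448000 / 561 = -798.57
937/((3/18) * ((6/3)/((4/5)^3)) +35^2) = 179904/235325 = 0.76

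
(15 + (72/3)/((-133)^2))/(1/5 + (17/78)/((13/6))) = 224228355/4493006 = 49.91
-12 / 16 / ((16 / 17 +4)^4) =-0.00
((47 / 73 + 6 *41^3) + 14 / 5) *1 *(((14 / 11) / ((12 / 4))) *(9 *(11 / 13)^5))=92815248721734 / 135521945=684872.47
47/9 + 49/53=2932/477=6.15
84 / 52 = 21 / 13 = 1.62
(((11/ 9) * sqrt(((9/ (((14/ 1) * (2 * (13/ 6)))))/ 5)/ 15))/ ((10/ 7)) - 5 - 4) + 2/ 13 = -115/ 13 + 11 * sqrt(182)/ 3900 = -8.81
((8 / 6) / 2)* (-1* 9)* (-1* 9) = 54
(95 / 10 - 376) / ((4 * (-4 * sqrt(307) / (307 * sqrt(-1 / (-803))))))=733 * sqrt(246521) / 25696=14.16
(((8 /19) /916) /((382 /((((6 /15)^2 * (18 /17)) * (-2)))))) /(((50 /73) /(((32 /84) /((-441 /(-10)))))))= -9344 /1817175026625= -0.00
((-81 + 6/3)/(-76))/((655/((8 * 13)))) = 2054/12445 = 0.17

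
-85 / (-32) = 2.66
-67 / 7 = -9.57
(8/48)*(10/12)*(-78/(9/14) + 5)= -1745/108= -16.16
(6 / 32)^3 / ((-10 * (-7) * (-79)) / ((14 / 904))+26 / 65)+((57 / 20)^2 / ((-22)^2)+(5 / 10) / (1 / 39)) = 431746258004553 / 22121795379200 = 19.52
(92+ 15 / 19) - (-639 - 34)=14550 / 19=765.79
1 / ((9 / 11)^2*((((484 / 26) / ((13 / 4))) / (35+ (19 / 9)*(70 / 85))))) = 9.58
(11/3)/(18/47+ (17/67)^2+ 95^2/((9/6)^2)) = 6962439/7617335765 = 0.00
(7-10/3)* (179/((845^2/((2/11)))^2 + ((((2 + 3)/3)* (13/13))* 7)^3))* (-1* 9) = -637956/1665620166113375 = -0.00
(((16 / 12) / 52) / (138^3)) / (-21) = -1 / 2152390968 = -0.00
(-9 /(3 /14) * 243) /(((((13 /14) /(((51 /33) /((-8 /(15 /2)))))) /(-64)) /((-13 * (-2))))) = -291483360 /11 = -26498487.27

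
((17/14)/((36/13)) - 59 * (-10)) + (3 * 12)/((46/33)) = 7143739/11592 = 616.26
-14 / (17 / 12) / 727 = -168 / 12359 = -0.01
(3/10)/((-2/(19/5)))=-57/100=-0.57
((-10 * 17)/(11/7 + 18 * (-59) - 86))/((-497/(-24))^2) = 6528/18878545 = 0.00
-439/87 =-5.05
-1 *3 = -3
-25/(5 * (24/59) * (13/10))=-1475/156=-9.46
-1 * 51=-51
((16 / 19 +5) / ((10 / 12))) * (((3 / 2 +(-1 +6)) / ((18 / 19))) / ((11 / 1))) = 481 / 110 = 4.37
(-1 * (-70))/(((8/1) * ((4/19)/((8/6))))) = 665/12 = 55.42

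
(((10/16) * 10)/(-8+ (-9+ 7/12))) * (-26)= 1950/197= 9.90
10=10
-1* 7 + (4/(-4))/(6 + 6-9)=-22/3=-7.33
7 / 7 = 1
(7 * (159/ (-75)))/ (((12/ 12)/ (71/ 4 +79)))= -143577/ 100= -1435.77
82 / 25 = 3.28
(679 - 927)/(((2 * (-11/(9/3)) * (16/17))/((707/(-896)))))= -159681/5632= -28.35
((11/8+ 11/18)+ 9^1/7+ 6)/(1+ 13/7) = 3.25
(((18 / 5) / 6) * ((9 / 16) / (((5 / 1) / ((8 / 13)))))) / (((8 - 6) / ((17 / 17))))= 27 / 1300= 0.02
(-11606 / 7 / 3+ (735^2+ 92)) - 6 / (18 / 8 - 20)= 114969875 / 213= 539764.67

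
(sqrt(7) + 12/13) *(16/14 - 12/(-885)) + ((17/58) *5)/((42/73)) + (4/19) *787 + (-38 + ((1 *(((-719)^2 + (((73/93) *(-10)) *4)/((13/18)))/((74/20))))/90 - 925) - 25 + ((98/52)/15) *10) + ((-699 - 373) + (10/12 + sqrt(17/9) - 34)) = -226173778162333/610774540740 + sqrt(17)/3 + 2388 *sqrt(7)/2065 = -365.87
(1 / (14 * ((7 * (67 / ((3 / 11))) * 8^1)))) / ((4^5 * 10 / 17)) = 0.00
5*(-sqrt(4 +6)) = -5*sqrt(10) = -15.81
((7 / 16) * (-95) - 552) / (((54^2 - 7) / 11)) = -104467 / 46544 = -2.24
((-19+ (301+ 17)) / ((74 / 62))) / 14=9269 / 518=17.89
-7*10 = -70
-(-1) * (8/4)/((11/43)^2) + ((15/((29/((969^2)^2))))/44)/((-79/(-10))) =727359418549061/554422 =1311923802.72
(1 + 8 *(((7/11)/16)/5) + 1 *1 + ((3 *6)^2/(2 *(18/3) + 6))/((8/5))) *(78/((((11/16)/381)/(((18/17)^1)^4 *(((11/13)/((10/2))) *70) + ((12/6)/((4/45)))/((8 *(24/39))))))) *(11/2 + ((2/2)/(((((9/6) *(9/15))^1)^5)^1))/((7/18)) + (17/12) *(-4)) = 43000532398258147289/916820039520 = 46901824.29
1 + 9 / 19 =28 / 19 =1.47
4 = 4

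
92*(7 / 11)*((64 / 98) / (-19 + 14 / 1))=-2944 / 385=-7.65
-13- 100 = -113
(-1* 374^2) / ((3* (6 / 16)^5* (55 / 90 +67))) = -9166913536 / 98577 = -92992.42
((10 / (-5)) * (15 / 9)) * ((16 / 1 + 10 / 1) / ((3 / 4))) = -1040 / 9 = -115.56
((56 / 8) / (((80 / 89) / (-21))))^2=171164889 / 6400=26744.51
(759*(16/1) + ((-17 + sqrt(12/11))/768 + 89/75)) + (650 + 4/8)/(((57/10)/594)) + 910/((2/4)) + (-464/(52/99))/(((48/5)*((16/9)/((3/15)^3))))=sqrt(33)/4224 + 129236245503/1580800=81753.70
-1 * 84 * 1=-84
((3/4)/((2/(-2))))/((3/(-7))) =1.75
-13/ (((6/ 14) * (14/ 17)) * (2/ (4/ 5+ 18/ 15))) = -221/ 6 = -36.83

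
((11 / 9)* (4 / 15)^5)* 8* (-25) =-90112 / 273375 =-0.33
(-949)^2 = 900601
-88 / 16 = -11 / 2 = -5.50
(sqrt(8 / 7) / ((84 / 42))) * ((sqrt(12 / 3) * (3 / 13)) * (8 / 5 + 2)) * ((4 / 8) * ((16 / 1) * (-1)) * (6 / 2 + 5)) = -6912 * sqrt(14) / 455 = -56.84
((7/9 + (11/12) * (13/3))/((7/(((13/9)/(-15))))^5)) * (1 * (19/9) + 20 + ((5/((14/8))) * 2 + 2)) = -13255531393/189915137959837500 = -0.00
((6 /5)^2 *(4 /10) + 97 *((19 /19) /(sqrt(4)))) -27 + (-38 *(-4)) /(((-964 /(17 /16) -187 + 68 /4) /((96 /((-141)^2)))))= 334901563841 /15170859750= 22.08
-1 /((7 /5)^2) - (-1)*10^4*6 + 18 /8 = 11760341 /196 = 60001.74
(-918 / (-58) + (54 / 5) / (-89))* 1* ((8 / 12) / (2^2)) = 67563 / 25810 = 2.62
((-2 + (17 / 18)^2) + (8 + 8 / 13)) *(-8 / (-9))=63242 / 9477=6.67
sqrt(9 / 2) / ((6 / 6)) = 2.12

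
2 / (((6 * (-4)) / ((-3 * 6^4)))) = 324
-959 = -959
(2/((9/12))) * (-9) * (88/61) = -2112/61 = -34.62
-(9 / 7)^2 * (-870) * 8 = 563760 / 49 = 11505.31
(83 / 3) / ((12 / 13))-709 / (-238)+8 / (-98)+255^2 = 1950955393 / 29988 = 65057.87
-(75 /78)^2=-625 /676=-0.92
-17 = -17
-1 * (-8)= 8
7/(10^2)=7/100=0.07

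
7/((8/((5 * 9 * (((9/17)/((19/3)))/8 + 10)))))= 8148105/20672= 394.16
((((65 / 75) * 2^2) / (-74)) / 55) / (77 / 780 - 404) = 1352 / 641112505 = 0.00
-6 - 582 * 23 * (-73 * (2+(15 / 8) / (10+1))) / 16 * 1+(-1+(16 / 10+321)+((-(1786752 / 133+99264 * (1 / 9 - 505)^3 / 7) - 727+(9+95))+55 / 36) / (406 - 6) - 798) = 129770009028733061 / 28440720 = 4562824324.73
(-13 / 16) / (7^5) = -13 / 268912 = -0.00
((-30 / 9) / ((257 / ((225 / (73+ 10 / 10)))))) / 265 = -75 / 503977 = -0.00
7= 7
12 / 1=12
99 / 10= 9.90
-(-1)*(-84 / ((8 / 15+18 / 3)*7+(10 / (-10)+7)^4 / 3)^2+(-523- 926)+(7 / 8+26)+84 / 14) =-145440482281 / 102703112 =-1416.13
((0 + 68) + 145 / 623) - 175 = -66516 / 623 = -106.77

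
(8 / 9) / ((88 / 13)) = 13 / 99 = 0.13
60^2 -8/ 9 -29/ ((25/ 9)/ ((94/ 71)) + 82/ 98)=3930023618/ 1094949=3589.23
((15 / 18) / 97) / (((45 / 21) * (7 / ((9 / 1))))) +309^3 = 5723704027 / 194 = 29503629.01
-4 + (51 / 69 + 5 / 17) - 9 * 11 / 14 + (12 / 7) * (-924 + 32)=-8425477 / 5474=-1539.18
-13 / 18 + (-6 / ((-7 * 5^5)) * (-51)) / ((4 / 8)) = -0.75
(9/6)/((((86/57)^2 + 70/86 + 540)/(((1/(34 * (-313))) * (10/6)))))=-698535/1614892063532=-0.00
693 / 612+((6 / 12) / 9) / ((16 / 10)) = 2857 / 2448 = 1.17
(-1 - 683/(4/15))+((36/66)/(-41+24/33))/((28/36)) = -2562.27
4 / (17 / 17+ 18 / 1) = 4 / 19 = 0.21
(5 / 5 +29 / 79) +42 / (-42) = 29 / 79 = 0.37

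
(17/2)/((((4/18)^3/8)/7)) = 86751/2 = 43375.50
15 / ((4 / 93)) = 1395 / 4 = 348.75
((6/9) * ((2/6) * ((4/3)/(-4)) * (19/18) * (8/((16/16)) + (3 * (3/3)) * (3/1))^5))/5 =-26977283/1215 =-22203.53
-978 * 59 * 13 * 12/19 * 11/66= -1500252/19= -78960.63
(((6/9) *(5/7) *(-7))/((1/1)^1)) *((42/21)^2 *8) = -320/3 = -106.67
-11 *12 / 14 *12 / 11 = -72 / 7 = -10.29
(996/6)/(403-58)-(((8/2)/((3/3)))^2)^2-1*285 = -186479/345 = -540.52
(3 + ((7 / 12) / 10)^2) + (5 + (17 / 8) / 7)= 8.31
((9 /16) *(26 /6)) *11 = 26.81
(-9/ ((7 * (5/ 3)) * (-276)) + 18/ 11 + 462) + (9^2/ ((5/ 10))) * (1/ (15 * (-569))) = 1868758359/ 4030796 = 463.62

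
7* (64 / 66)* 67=15008 / 33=454.79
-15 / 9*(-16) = 80 / 3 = 26.67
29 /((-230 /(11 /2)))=-319 /460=-0.69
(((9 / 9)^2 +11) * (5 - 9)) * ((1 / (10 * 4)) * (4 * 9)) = -216 / 5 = -43.20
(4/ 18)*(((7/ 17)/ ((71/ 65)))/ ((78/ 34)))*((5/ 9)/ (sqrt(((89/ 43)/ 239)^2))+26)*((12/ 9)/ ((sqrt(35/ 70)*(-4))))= -5054770*sqrt(2)/ 4606551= -1.55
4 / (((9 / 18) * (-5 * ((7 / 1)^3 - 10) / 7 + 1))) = -0.03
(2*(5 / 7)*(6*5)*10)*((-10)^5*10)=-3000000000 / 7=-428571428.57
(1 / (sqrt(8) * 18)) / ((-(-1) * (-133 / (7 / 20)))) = -sqrt(2) / 27360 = -0.00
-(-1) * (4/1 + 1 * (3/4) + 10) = 59/4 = 14.75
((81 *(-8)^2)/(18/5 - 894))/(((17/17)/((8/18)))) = -960/371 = -2.59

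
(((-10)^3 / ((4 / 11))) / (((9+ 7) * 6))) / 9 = -1375 / 432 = -3.18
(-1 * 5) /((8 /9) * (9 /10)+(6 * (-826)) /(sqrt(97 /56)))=2425 /8596677212+154875 * sqrt(1358) /4298338606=0.00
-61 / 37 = -1.65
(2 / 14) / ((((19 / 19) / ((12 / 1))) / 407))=4884 / 7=697.71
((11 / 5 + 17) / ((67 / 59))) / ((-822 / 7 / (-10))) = 13216 / 9179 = 1.44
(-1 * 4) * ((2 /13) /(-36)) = 2 /117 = 0.02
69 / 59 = 1.17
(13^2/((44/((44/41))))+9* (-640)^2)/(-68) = -151142569/2788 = -54211.83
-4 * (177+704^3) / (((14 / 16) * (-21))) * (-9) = -33495728736 / 49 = -683586300.73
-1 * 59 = -59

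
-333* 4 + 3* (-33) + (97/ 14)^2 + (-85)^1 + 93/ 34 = -4882245/ 3332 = -1465.26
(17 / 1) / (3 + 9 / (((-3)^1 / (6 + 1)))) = -17 / 18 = -0.94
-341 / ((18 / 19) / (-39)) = 84227 / 6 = 14037.83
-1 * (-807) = 807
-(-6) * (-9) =-54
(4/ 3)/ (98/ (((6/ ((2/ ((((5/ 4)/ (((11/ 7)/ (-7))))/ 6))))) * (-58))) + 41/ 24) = 4640/ 8057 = 0.58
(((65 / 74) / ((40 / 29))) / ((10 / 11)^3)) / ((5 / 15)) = 1505361 / 592000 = 2.54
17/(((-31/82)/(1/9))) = -1394/279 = -5.00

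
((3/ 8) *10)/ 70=3/ 56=0.05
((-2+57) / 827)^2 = 3025 / 683929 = 0.00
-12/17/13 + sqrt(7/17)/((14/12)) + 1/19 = -7/4199 + 6 * sqrt(119)/119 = 0.55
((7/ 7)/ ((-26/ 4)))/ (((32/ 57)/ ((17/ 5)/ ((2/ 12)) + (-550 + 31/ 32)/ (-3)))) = -1855103/ 33280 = -55.74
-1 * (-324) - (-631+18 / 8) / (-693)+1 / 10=4479451 / 13860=323.19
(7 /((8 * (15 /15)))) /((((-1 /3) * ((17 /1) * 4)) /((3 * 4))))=-63 /136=-0.46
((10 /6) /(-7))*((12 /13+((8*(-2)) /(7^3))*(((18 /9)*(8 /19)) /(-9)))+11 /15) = -6331613 /16012269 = -0.40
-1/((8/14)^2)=-49/16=-3.06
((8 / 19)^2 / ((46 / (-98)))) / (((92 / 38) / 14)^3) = -20437312 / 279841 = -73.03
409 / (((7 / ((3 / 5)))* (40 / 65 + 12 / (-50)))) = 79755 / 854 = 93.39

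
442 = 442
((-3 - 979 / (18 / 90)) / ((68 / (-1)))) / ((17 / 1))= 2449 / 578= 4.24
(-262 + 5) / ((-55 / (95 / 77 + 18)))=380617 / 4235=89.87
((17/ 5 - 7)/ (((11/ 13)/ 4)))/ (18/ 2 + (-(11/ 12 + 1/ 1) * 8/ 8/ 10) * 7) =-2.22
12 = 12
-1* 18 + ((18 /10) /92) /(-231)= -637563 /35420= -18.00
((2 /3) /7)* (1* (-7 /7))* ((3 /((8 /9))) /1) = -9 /28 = -0.32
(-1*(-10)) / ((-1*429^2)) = -10 / 184041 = -0.00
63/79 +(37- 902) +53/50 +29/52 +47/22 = -972048643/1129700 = -860.45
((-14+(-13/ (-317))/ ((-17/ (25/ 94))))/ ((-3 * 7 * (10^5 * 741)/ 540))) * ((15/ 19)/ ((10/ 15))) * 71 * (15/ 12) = 13595841333/ 26625919465600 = 0.00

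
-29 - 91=-120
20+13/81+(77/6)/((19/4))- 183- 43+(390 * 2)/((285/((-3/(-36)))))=-312278/1539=-202.91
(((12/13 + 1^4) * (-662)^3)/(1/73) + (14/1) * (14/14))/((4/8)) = -1058928976836/13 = -81456075141.23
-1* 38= -38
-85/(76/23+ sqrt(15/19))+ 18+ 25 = 44965*sqrt(285)/101809+ 1554767/101809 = 22.73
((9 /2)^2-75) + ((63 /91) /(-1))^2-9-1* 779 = -569375 /676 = -842.27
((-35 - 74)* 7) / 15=-763 / 15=-50.87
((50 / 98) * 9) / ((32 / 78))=8775 / 784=11.19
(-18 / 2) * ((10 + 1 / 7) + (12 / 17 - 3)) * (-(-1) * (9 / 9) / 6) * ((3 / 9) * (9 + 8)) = -467 / 7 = -66.71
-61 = -61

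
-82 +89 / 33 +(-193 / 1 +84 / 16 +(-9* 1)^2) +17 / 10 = -121673 / 660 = -184.35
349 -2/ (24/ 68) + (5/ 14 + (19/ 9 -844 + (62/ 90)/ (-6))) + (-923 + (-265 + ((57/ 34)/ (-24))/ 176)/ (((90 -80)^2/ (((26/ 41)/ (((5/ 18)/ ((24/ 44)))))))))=-363326327175961/ 255035088000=-1424.61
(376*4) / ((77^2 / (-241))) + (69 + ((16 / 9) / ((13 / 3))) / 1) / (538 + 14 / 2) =-61.01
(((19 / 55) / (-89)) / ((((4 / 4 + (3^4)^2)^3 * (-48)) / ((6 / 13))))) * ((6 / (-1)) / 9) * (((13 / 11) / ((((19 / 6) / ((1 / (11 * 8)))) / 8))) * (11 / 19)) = -1 / 578146174143684080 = -0.00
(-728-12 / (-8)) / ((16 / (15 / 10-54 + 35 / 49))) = 1053425 / 448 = 2351.40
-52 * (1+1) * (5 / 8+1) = -169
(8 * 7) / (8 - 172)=-14 / 41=-0.34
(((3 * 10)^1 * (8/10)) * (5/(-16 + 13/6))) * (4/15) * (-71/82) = 6816/3403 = 2.00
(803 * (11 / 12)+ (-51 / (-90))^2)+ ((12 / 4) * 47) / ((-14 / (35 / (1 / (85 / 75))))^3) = -4447247 / 1800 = -2470.69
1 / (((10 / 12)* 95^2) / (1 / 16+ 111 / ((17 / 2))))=10707 / 6137000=0.00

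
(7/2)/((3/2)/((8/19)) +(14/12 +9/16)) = 84/127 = 0.66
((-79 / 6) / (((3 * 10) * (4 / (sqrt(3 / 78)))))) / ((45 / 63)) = -553 * sqrt(26) / 93600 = -0.03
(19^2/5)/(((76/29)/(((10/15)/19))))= 29/30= 0.97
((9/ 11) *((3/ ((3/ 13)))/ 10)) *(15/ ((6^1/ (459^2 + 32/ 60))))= 11204427/ 20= 560221.35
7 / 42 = 1 / 6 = 0.17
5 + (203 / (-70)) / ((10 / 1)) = 4.71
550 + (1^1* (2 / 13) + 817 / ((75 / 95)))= 309079 / 195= 1585.02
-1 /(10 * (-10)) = 1 /100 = 0.01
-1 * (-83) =83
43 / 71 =0.61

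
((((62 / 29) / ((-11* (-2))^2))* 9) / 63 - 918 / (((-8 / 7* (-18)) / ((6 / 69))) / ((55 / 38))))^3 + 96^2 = 5723659819284378889529863259 / 633225647246978125716992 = 9038.89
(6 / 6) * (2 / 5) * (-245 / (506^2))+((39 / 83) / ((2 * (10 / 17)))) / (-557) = -65091157 / 59184001580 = -0.00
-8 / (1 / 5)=-40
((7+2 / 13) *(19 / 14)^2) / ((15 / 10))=8.78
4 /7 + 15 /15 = 11 /7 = 1.57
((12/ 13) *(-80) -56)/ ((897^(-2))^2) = -84061834244856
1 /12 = 0.08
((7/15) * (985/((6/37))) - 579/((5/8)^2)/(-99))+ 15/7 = 98812309/34650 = 2851.73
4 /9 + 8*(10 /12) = 64 /9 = 7.11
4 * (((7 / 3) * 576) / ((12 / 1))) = 448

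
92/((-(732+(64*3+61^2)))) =-92/4645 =-0.02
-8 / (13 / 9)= -72 / 13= -5.54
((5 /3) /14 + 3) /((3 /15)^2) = 3275 /42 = 77.98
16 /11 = 1.45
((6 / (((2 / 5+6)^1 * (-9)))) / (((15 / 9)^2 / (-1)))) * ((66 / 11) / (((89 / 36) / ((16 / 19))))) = 648 / 8455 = 0.08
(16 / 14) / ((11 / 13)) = 104 / 77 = 1.35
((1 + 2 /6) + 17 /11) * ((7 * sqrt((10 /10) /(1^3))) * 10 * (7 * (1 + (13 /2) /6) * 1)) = 581875 /198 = 2938.76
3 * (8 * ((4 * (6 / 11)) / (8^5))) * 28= 63 / 1408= 0.04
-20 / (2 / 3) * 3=-90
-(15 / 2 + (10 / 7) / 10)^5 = -14025517307 / 537824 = -26078.27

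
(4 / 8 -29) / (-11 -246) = 57 / 514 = 0.11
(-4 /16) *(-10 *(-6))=-15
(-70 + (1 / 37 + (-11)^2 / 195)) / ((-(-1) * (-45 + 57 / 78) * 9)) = 1000756 / 5749245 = 0.17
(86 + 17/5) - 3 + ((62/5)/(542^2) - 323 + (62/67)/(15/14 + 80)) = -2642609258799/11169641690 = -236.59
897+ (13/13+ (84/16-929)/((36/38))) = -5549/72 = -77.07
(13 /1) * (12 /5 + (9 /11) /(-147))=31.13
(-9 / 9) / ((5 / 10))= -2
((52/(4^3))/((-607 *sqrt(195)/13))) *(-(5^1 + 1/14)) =923 *sqrt(195)/2039520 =0.01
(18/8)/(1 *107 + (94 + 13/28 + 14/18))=0.01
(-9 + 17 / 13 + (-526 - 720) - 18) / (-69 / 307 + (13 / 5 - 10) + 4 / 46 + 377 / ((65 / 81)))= -2.75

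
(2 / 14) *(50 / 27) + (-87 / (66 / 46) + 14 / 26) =-1617116 / 27027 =-59.83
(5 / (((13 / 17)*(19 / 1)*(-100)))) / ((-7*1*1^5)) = 17 / 34580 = 0.00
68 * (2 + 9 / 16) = 697 / 4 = 174.25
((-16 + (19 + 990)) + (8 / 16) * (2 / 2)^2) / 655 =1987 / 1310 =1.52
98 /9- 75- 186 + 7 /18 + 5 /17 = -76325 /306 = -249.43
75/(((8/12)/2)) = 225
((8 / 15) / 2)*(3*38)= 152 / 5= 30.40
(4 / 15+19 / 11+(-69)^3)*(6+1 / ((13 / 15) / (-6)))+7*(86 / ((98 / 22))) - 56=116776806 / 385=303316.38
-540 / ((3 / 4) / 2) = -1440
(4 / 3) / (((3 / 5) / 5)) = 100 / 9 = 11.11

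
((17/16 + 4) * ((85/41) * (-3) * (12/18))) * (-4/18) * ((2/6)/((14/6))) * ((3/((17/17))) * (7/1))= 2295/164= 13.99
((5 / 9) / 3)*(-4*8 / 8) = -20 / 27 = -0.74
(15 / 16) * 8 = 15 / 2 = 7.50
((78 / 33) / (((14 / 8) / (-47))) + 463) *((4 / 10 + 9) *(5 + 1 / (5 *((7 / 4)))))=258809119 / 13475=19206.61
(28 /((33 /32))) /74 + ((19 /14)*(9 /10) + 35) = 6254411 /170940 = 36.59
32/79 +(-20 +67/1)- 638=-46657/79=-590.59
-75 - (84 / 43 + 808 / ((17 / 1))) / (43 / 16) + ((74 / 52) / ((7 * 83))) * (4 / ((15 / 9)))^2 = -554349325763 / 5935336225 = -93.40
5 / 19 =0.26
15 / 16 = 0.94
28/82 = 0.34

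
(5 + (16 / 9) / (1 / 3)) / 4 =31 / 12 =2.58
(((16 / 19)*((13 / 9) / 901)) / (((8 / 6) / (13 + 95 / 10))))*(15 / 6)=975 / 17119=0.06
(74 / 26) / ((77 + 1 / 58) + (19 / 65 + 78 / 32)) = 85840 / 2405171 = 0.04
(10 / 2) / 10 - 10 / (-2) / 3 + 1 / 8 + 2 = 103 / 24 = 4.29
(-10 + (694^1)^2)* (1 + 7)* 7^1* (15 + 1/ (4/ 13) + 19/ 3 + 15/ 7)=720833580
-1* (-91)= 91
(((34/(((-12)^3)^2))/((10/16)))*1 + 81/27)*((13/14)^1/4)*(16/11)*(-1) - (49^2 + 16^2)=-13641347963/5132160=-2658.01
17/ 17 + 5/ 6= 11/ 6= 1.83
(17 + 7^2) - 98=-32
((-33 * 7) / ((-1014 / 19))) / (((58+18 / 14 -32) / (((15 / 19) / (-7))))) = -1155 / 64558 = -0.02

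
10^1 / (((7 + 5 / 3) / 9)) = 135 / 13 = 10.38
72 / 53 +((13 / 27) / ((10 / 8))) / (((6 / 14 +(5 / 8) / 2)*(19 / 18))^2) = 1.99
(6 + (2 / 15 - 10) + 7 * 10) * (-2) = -1984 / 15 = -132.27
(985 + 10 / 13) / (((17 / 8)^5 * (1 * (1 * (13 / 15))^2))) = 94482432000 / 3119425829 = 30.29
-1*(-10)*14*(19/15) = 532/3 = 177.33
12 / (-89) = -12 / 89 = -0.13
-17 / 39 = -0.44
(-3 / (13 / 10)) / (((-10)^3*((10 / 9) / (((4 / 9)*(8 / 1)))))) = 12 / 1625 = 0.01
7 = 7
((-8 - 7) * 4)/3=-20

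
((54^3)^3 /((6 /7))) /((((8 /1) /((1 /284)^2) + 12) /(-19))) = -3090908847248064 /23045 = -134124922857.37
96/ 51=32/ 17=1.88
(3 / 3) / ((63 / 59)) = 59 / 63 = 0.94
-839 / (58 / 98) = -1417.62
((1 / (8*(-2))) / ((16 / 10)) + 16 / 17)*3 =5889 / 2176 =2.71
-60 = -60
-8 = -8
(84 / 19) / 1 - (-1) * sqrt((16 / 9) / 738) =2 * sqrt(82) / 369 + 84 / 19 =4.47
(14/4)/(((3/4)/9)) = 42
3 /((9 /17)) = 17 /3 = 5.67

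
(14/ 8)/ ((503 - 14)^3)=7/ 467720676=0.00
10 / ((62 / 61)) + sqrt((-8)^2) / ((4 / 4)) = 553 / 31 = 17.84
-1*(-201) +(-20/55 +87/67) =148826/737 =201.93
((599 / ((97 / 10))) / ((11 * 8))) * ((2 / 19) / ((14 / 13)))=38935 / 567644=0.07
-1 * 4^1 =-4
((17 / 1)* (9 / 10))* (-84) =-6426 / 5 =-1285.20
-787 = -787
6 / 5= 1.20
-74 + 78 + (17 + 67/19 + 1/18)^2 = 50015377/116964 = 427.61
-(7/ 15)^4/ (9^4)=-2401/ 332150625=-0.00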